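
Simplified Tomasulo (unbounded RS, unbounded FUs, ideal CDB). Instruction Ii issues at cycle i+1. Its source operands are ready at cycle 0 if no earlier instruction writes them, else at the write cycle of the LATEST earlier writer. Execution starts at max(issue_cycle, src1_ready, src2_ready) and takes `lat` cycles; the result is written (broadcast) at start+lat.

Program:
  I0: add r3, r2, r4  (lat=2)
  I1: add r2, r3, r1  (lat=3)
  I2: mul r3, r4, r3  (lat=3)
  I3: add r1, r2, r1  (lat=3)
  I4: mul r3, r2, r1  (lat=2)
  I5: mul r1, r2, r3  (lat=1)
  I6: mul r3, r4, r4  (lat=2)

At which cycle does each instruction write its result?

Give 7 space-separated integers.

Answer: 3 6 6 9 11 12 9

Derivation:
I0 add r3: issue@1 deps=(None,None) exec_start@1 write@3
I1 add r2: issue@2 deps=(0,None) exec_start@3 write@6
I2 mul r3: issue@3 deps=(None,0) exec_start@3 write@6
I3 add r1: issue@4 deps=(1,None) exec_start@6 write@9
I4 mul r3: issue@5 deps=(1,3) exec_start@9 write@11
I5 mul r1: issue@6 deps=(1,4) exec_start@11 write@12
I6 mul r3: issue@7 deps=(None,None) exec_start@7 write@9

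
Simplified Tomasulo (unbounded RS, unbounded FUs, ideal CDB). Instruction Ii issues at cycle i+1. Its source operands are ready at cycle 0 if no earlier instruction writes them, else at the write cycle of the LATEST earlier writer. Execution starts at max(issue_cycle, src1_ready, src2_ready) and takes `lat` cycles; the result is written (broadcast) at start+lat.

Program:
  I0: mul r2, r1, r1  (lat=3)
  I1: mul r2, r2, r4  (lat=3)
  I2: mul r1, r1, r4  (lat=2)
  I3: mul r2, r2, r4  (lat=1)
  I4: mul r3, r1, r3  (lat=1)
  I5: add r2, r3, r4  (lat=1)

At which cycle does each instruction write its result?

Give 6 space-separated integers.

Answer: 4 7 5 8 6 7

Derivation:
I0 mul r2: issue@1 deps=(None,None) exec_start@1 write@4
I1 mul r2: issue@2 deps=(0,None) exec_start@4 write@7
I2 mul r1: issue@3 deps=(None,None) exec_start@3 write@5
I3 mul r2: issue@4 deps=(1,None) exec_start@7 write@8
I4 mul r3: issue@5 deps=(2,None) exec_start@5 write@6
I5 add r2: issue@6 deps=(4,None) exec_start@6 write@7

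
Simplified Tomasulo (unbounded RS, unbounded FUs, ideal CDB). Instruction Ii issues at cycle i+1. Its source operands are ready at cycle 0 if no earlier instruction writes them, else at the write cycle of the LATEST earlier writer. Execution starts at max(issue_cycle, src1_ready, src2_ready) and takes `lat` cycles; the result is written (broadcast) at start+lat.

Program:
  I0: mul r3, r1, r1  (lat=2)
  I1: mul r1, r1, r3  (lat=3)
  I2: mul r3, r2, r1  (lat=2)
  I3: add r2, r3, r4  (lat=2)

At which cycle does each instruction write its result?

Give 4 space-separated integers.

I0 mul r3: issue@1 deps=(None,None) exec_start@1 write@3
I1 mul r1: issue@2 deps=(None,0) exec_start@3 write@6
I2 mul r3: issue@3 deps=(None,1) exec_start@6 write@8
I3 add r2: issue@4 deps=(2,None) exec_start@8 write@10

Answer: 3 6 8 10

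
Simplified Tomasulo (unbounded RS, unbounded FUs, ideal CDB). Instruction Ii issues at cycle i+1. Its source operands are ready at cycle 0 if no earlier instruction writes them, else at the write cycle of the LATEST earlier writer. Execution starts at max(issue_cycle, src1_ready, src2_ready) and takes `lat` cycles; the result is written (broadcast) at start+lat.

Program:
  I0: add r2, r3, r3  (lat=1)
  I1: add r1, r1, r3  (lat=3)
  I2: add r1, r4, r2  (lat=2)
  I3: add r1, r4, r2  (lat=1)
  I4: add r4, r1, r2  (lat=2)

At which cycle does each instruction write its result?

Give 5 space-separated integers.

Answer: 2 5 5 5 7

Derivation:
I0 add r2: issue@1 deps=(None,None) exec_start@1 write@2
I1 add r1: issue@2 deps=(None,None) exec_start@2 write@5
I2 add r1: issue@3 deps=(None,0) exec_start@3 write@5
I3 add r1: issue@4 deps=(None,0) exec_start@4 write@5
I4 add r4: issue@5 deps=(3,0) exec_start@5 write@7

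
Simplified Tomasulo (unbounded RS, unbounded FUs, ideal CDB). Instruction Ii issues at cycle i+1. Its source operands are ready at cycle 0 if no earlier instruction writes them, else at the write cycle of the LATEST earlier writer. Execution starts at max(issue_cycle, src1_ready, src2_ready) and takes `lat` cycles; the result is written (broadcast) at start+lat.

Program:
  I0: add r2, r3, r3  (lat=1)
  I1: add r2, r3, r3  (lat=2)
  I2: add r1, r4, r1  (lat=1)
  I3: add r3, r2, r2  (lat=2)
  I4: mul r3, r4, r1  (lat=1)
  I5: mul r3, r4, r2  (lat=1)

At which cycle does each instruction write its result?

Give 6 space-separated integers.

I0 add r2: issue@1 deps=(None,None) exec_start@1 write@2
I1 add r2: issue@2 deps=(None,None) exec_start@2 write@4
I2 add r1: issue@3 deps=(None,None) exec_start@3 write@4
I3 add r3: issue@4 deps=(1,1) exec_start@4 write@6
I4 mul r3: issue@5 deps=(None,2) exec_start@5 write@6
I5 mul r3: issue@6 deps=(None,1) exec_start@6 write@7

Answer: 2 4 4 6 6 7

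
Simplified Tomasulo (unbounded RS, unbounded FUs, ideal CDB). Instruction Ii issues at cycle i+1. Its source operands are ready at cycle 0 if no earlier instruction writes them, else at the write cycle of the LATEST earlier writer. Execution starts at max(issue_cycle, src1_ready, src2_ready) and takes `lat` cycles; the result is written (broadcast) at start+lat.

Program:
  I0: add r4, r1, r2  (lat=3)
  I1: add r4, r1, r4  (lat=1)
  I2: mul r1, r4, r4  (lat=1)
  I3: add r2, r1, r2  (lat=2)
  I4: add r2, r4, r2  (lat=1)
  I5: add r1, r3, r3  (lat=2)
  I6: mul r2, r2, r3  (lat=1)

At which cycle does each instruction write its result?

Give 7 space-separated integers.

Answer: 4 5 6 8 9 8 10

Derivation:
I0 add r4: issue@1 deps=(None,None) exec_start@1 write@4
I1 add r4: issue@2 deps=(None,0) exec_start@4 write@5
I2 mul r1: issue@3 deps=(1,1) exec_start@5 write@6
I3 add r2: issue@4 deps=(2,None) exec_start@6 write@8
I4 add r2: issue@5 deps=(1,3) exec_start@8 write@9
I5 add r1: issue@6 deps=(None,None) exec_start@6 write@8
I6 mul r2: issue@7 deps=(4,None) exec_start@9 write@10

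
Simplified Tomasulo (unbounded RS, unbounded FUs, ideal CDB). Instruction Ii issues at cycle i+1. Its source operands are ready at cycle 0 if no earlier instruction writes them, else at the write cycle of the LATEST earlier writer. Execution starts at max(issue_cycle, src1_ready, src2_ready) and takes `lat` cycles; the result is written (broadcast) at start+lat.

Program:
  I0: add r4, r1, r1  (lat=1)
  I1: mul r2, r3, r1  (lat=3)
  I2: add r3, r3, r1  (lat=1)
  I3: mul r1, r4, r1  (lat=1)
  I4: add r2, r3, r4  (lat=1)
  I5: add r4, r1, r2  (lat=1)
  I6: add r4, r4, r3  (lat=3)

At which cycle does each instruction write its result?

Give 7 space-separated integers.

Answer: 2 5 4 5 6 7 10

Derivation:
I0 add r4: issue@1 deps=(None,None) exec_start@1 write@2
I1 mul r2: issue@2 deps=(None,None) exec_start@2 write@5
I2 add r3: issue@3 deps=(None,None) exec_start@3 write@4
I3 mul r1: issue@4 deps=(0,None) exec_start@4 write@5
I4 add r2: issue@5 deps=(2,0) exec_start@5 write@6
I5 add r4: issue@6 deps=(3,4) exec_start@6 write@7
I6 add r4: issue@7 deps=(5,2) exec_start@7 write@10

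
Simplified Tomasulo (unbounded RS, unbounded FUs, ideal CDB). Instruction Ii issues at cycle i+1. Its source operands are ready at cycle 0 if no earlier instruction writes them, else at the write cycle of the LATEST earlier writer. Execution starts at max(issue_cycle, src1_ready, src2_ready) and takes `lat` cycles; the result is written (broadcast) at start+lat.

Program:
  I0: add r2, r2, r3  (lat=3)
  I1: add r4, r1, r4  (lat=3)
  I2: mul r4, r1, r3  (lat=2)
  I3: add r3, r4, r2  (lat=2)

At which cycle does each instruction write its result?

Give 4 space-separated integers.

Answer: 4 5 5 7

Derivation:
I0 add r2: issue@1 deps=(None,None) exec_start@1 write@4
I1 add r4: issue@2 deps=(None,None) exec_start@2 write@5
I2 mul r4: issue@3 deps=(None,None) exec_start@3 write@5
I3 add r3: issue@4 deps=(2,0) exec_start@5 write@7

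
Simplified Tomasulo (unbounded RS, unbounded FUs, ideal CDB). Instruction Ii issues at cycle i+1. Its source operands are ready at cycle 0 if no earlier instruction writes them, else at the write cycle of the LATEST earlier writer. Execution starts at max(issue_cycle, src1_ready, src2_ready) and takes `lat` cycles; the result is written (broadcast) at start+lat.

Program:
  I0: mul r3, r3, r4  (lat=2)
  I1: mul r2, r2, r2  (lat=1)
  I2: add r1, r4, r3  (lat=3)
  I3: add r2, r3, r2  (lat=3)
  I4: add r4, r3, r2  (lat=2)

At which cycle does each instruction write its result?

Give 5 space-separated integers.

I0 mul r3: issue@1 deps=(None,None) exec_start@1 write@3
I1 mul r2: issue@2 deps=(None,None) exec_start@2 write@3
I2 add r1: issue@3 deps=(None,0) exec_start@3 write@6
I3 add r2: issue@4 deps=(0,1) exec_start@4 write@7
I4 add r4: issue@5 deps=(0,3) exec_start@7 write@9

Answer: 3 3 6 7 9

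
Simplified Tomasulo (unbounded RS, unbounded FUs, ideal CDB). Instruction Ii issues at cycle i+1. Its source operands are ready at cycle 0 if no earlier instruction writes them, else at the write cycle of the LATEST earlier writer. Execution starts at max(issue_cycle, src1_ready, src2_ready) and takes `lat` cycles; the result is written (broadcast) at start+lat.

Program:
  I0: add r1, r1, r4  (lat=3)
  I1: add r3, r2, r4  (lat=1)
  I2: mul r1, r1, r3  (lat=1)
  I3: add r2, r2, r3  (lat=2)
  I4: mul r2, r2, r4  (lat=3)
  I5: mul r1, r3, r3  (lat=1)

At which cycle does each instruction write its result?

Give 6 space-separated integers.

I0 add r1: issue@1 deps=(None,None) exec_start@1 write@4
I1 add r3: issue@2 deps=(None,None) exec_start@2 write@3
I2 mul r1: issue@3 deps=(0,1) exec_start@4 write@5
I3 add r2: issue@4 deps=(None,1) exec_start@4 write@6
I4 mul r2: issue@5 deps=(3,None) exec_start@6 write@9
I5 mul r1: issue@6 deps=(1,1) exec_start@6 write@7

Answer: 4 3 5 6 9 7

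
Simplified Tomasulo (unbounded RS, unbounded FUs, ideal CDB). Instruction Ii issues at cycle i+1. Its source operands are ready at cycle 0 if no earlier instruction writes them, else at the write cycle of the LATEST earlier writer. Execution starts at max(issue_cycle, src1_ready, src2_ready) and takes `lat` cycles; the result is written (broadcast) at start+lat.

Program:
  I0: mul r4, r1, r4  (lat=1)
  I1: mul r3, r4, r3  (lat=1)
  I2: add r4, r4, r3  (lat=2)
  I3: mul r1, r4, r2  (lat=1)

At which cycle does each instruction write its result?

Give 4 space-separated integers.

I0 mul r4: issue@1 deps=(None,None) exec_start@1 write@2
I1 mul r3: issue@2 deps=(0,None) exec_start@2 write@3
I2 add r4: issue@3 deps=(0,1) exec_start@3 write@5
I3 mul r1: issue@4 deps=(2,None) exec_start@5 write@6

Answer: 2 3 5 6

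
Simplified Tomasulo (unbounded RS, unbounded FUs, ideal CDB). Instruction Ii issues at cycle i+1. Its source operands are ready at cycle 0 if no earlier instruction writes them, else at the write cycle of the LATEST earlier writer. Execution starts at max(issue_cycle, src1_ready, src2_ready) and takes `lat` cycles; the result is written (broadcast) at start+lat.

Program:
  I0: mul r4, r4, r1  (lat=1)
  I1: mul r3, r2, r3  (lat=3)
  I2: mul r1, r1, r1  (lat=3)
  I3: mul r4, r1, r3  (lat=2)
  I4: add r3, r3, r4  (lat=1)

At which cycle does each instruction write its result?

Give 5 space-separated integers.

I0 mul r4: issue@1 deps=(None,None) exec_start@1 write@2
I1 mul r3: issue@2 deps=(None,None) exec_start@2 write@5
I2 mul r1: issue@3 deps=(None,None) exec_start@3 write@6
I3 mul r4: issue@4 deps=(2,1) exec_start@6 write@8
I4 add r3: issue@5 deps=(1,3) exec_start@8 write@9

Answer: 2 5 6 8 9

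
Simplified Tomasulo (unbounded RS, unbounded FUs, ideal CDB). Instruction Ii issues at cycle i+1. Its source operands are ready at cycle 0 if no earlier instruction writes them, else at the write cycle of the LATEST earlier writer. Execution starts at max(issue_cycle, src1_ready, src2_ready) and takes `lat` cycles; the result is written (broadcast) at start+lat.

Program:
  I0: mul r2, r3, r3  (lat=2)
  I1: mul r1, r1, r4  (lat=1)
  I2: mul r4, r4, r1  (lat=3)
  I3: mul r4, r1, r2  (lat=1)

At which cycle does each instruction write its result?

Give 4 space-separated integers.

I0 mul r2: issue@1 deps=(None,None) exec_start@1 write@3
I1 mul r1: issue@2 deps=(None,None) exec_start@2 write@3
I2 mul r4: issue@3 deps=(None,1) exec_start@3 write@6
I3 mul r4: issue@4 deps=(1,0) exec_start@4 write@5

Answer: 3 3 6 5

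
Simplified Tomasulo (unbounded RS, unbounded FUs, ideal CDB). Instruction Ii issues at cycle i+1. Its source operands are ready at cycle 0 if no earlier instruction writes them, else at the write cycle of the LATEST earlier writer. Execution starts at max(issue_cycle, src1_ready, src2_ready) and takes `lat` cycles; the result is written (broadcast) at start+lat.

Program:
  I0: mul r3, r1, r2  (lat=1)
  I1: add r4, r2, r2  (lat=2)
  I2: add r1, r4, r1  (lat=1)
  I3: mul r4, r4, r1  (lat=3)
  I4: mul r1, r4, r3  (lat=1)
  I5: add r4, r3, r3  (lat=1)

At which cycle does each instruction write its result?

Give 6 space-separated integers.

I0 mul r3: issue@1 deps=(None,None) exec_start@1 write@2
I1 add r4: issue@2 deps=(None,None) exec_start@2 write@4
I2 add r1: issue@3 deps=(1,None) exec_start@4 write@5
I3 mul r4: issue@4 deps=(1,2) exec_start@5 write@8
I4 mul r1: issue@5 deps=(3,0) exec_start@8 write@9
I5 add r4: issue@6 deps=(0,0) exec_start@6 write@7

Answer: 2 4 5 8 9 7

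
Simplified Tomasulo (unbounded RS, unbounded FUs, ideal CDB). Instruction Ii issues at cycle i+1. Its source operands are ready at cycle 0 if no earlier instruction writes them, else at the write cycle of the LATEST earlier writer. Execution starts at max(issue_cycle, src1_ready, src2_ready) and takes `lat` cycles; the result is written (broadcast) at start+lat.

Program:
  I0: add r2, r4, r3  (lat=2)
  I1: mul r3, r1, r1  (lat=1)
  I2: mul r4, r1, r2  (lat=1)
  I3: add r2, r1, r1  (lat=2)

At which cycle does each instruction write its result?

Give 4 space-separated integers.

Answer: 3 3 4 6

Derivation:
I0 add r2: issue@1 deps=(None,None) exec_start@1 write@3
I1 mul r3: issue@2 deps=(None,None) exec_start@2 write@3
I2 mul r4: issue@3 deps=(None,0) exec_start@3 write@4
I3 add r2: issue@4 deps=(None,None) exec_start@4 write@6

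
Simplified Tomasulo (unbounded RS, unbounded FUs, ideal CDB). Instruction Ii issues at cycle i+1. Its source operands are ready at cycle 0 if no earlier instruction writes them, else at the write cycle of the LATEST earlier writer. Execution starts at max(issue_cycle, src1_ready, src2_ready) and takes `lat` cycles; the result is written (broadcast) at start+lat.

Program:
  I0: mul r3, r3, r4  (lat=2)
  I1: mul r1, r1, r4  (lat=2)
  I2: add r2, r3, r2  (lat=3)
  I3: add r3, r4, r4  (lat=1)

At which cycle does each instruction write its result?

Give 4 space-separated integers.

I0 mul r3: issue@1 deps=(None,None) exec_start@1 write@3
I1 mul r1: issue@2 deps=(None,None) exec_start@2 write@4
I2 add r2: issue@3 deps=(0,None) exec_start@3 write@6
I3 add r3: issue@4 deps=(None,None) exec_start@4 write@5

Answer: 3 4 6 5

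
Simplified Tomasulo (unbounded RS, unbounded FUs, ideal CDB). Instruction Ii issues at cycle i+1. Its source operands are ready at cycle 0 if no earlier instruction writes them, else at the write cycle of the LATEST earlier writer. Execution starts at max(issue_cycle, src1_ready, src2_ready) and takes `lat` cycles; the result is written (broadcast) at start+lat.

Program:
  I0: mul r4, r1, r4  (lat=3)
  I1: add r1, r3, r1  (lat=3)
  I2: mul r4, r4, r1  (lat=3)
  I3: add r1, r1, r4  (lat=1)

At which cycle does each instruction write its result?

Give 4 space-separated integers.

Answer: 4 5 8 9

Derivation:
I0 mul r4: issue@1 deps=(None,None) exec_start@1 write@4
I1 add r1: issue@2 deps=(None,None) exec_start@2 write@5
I2 mul r4: issue@3 deps=(0,1) exec_start@5 write@8
I3 add r1: issue@4 deps=(1,2) exec_start@8 write@9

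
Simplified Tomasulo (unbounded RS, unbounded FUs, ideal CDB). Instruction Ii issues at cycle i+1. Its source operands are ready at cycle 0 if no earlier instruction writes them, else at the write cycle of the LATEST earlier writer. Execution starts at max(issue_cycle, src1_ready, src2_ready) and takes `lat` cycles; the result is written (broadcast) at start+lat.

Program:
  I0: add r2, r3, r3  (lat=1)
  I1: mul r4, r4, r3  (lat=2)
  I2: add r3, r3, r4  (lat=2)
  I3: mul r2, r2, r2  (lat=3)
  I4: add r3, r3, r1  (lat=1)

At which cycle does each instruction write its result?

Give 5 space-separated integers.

Answer: 2 4 6 7 7

Derivation:
I0 add r2: issue@1 deps=(None,None) exec_start@1 write@2
I1 mul r4: issue@2 deps=(None,None) exec_start@2 write@4
I2 add r3: issue@3 deps=(None,1) exec_start@4 write@6
I3 mul r2: issue@4 deps=(0,0) exec_start@4 write@7
I4 add r3: issue@5 deps=(2,None) exec_start@6 write@7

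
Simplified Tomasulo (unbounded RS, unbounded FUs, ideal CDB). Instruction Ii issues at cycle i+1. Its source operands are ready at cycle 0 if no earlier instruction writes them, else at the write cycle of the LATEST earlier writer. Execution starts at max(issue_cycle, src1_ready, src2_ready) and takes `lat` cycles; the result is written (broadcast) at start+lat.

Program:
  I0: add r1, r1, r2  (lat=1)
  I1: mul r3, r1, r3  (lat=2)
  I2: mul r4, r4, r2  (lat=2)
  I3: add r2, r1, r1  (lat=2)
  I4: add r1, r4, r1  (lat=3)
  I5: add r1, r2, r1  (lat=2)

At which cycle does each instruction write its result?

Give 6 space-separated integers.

I0 add r1: issue@1 deps=(None,None) exec_start@1 write@2
I1 mul r3: issue@2 deps=(0,None) exec_start@2 write@4
I2 mul r4: issue@3 deps=(None,None) exec_start@3 write@5
I3 add r2: issue@4 deps=(0,0) exec_start@4 write@6
I4 add r1: issue@5 deps=(2,0) exec_start@5 write@8
I5 add r1: issue@6 deps=(3,4) exec_start@8 write@10

Answer: 2 4 5 6 8 10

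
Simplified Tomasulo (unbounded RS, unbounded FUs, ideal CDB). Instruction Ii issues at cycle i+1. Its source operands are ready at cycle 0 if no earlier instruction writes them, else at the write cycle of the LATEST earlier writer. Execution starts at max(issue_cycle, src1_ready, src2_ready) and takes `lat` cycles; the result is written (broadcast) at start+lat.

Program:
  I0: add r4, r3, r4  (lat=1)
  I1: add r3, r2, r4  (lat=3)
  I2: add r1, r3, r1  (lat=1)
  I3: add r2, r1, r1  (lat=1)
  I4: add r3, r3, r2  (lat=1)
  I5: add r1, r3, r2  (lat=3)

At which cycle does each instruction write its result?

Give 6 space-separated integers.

Answer: 2 5 6 7 8 11

Derivation:
I0 add r4: issue@1 deps=(None,None) exec_start@1 write@2
I1 add r3: issue@2 deps=(None,0) exec_start@2 write@5
I2 add r1: issue@3 deps=(1,None) exec_start@5 write@6
I3 add r2: issue@4 deps=(2,2) exec_start@6 write@7
I4 add r3: issue@5 deps=(1,3) exec_start@7 write@8
I5 add r1: issue@6 deps=(4,3) exec_start@8 write@11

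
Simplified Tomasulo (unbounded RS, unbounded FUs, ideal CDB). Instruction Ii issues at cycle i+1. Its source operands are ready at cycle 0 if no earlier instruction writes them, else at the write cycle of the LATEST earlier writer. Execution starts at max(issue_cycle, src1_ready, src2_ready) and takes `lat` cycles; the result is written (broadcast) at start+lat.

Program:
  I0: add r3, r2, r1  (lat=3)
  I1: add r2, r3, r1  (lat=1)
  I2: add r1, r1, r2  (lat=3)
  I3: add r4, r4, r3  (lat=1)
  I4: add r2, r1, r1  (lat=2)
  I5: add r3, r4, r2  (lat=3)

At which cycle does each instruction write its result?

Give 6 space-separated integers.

I0 add r3: issue@1 deps=(None,None) exec_start@1 write@4
I1 add r2: issue@2 deps=(0,None) exec_start@4 write@5
I2 add r1: issue@3 deps=(None,1) exec_start@5 write@8
I3 add r4: issue@4 deps=(None,0) exec_start@4 write@5
I4 add r2: issue@5 deps=(2,2) exec_start@8 write@10
I5 add r3: issue@6 deps=(3,4) exec_start@10 write@13

Answer: 4 5 8 5 10 13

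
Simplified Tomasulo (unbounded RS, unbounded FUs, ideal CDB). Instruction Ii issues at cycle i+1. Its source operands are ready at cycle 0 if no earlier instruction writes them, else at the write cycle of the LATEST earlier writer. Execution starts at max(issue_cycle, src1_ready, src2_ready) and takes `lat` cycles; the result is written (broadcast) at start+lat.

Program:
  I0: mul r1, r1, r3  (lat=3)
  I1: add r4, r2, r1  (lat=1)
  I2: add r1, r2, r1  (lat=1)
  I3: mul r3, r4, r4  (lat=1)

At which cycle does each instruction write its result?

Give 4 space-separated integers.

Answer: 4 5 5 6

Derivation:
I0 mul r1: issue@1 deps=(None,None) exec_start@1 write@4
I1 add r4: issue@2 deps=(None,0) exec_start@4 write@5
I2 add r1: issue@3 deps=(None,0) exec_start@4 write@5
I3 mul r3: issue@4 deps=(1,1) exec_start@5 write@6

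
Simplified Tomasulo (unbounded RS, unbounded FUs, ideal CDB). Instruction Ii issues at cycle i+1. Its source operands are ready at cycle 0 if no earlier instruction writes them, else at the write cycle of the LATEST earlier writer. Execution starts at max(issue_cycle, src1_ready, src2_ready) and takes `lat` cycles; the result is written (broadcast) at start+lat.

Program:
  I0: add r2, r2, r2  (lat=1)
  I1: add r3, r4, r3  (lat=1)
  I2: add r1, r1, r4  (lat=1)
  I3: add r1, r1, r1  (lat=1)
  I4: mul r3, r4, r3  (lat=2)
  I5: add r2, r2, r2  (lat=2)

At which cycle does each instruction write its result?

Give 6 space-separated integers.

Answer: 2 3 4 5 7 8

Derivation:
I0 add r2: issue@1 deps=(None,None) exec_start@1 write@2
I1 add r3: issue@2 deps=(None,None) exec_start@2 write@3
I2 add r1: issue@3 deps=(None,None) exec_start@3 write@4
I3 add r1: issue@4 deps=(2,2) exec_start@4 write@5
I4 mul r3: issue@5 deps=(None,1) exec_start@5 write@7
I5 add r2: issue@6 deps=(0,0) exec_start@6 write@8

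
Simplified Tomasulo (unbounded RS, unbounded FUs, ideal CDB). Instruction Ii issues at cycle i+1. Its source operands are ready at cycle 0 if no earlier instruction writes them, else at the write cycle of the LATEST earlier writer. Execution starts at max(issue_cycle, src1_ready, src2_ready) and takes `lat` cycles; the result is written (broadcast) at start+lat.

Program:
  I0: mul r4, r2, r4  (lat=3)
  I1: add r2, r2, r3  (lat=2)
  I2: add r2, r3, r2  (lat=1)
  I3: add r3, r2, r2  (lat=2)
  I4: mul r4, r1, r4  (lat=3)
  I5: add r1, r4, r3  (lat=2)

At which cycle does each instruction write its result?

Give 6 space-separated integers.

Answer: 4 4 5 7 8 10

Derivation:
I0 mul r4: issue@1 deps=(None,None) exec_start@1 write@4
I1 add r2: issue@2 deps=(None,None) exec_start@2 write@4
I2 add r2: issue@3 deps=(None,1) exec_start@4 write@5
I3 add r3: issue@4 deps=(2,2) exec_start@5 write@7
I4 mul r4: issue@5 deps=(None,0) exec_start@5 write@8
I5 add r1: issue@6 deps=(4,3) exec_start@8 write@10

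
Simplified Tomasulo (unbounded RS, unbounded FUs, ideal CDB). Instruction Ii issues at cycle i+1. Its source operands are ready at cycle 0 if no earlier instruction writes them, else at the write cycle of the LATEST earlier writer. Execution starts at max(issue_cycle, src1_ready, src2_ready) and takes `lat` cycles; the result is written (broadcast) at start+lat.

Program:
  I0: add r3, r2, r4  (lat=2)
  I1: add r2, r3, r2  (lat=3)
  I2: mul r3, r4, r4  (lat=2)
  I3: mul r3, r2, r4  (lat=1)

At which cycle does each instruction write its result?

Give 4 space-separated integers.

Answer: 3 6 5 7

Derivation:
I0 add r3: issue@1 deps=(None,None) exec_start@1 write@3
I1 add r2: issue@2 deps=(0,None) exec_start@3 write@6
I2 mul r3: issue@3 deps=(None,None) exec_start@3 write@5
I3 mul r3: issue@4 deps=(1,None) exec_start@6 write@7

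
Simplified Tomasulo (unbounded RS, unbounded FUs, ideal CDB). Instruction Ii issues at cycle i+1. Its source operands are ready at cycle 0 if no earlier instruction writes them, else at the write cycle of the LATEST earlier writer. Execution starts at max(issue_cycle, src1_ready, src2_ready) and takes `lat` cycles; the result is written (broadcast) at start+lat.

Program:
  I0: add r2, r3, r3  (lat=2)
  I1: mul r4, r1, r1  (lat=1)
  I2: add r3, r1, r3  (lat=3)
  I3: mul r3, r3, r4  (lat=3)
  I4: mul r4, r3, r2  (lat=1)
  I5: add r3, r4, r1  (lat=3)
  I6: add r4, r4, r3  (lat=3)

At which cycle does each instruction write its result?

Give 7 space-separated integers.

Answer: 3 3 6 9 10 13 16

Derivation:
I0 add r2: issue@1 deps=(None,None) exec_start@1 write@3
I1 mul r4: issue@2 deps=(None,None) exec_start@2 write@3
I2 add r3: issue@3 deps=(None,None) exec_start@3 write@6
I3 mul r3: issue@4 deps=(2,1) exec_start@6 write@9
I4 mul r4: issue@5 deps=(3,0) exec_start@9 write@10
I5 add r3: issue@6 deps=(4,None) exec_start@10 write@13
I6 add r4: issue@7 deps=(4,5) exec_start@13 write@16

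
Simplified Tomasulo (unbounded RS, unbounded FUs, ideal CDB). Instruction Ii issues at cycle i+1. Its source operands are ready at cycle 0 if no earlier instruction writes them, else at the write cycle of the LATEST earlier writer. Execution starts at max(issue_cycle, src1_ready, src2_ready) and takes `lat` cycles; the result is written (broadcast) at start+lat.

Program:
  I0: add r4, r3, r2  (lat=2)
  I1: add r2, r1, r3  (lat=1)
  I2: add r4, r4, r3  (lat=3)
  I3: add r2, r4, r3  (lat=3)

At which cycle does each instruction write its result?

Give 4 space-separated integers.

Answer: 3 3 6 9

Derivation:
I0 add r4: issue@1 deps=(None,None) exec_start@1 write@3
I1 add r2: issue@2 deps=(None,None) exec_start@2 write@3
I2 add r4: issue@3 deps=(0,None) exec_start@3 write@6
I3 add r2: issue@4 deps=(2,None) exec_start@6 write@9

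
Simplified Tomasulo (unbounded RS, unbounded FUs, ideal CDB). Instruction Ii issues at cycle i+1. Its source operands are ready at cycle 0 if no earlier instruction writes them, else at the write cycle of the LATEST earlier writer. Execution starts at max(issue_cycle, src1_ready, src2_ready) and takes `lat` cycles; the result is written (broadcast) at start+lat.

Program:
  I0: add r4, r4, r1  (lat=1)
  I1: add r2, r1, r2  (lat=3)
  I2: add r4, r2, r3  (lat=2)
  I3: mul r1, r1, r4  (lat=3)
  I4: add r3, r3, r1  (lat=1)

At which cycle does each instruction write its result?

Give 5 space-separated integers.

I0 add r4: issue@1 deps=(None,None) exec_start@1 write@2
I1 add r2: issue@2 deps=(None,None) exec_start@2 write@5
I2 add r4: issue@3 deps=(1,None) exec_start@5 write@7
I3 mul r1: issue@4 deps=(None,2) exec_start@7 write@10
I4 add r3: issue@5 deps=(None,3) exec_start@10 write@11

Answer: 2 5 7 10 11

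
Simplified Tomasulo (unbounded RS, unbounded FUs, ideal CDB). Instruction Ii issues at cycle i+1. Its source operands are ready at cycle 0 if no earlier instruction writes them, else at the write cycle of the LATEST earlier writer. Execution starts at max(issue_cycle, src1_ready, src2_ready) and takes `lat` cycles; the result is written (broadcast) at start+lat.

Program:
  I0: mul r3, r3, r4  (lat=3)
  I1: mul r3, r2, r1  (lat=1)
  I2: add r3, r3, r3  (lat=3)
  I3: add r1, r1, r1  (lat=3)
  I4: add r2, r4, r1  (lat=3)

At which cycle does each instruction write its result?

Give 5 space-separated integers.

Answer: 4 3 6 7 10

Derivation:
I0 mul r3: issue@1 deps=(None,None) exec_start@1 write@4
I1 mul r3: issue@2 deps=(None,None) exec_start@2 write@3
I2 add r3: issue@3 deps=(1,1) exec_start@3 write@6
I3 add r1: issue@4 deps=(None,None) exec_start@4 write@7
I4 add r2: issue@5 deps=(None,3) exec_start@7 write@10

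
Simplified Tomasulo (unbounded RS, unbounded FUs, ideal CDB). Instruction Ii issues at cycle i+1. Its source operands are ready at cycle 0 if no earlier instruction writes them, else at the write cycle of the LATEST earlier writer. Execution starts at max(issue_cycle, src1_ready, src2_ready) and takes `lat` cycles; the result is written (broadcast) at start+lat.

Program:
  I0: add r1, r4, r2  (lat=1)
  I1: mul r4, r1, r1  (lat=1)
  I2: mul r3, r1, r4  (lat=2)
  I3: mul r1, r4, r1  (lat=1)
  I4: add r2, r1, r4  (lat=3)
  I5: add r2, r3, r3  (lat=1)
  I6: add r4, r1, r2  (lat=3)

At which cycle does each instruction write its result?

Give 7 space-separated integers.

Answer: 2 3 5 5 8 7 10

Derivation:
I0 add r1: issue@1 deps=(None,None) exec_start@1 write@2
I1 mul r4: issue@2 deps=(0,0) exec_start@2 write@3
I2 mul r3: issue@3 deps=(0,1) exec_start@3 write@5
I3 mul r1: issue@4 deps=(1,0) exec_start@4 write@5
I4 add r2: issue@5 deps=(3,1) exec_start@5 write@8
I5 add r2: issue@6 deps=(2,2) exec_start@6 write@7
I6 add r4: issue@7 deps=(3,5) exec_start@7 write@10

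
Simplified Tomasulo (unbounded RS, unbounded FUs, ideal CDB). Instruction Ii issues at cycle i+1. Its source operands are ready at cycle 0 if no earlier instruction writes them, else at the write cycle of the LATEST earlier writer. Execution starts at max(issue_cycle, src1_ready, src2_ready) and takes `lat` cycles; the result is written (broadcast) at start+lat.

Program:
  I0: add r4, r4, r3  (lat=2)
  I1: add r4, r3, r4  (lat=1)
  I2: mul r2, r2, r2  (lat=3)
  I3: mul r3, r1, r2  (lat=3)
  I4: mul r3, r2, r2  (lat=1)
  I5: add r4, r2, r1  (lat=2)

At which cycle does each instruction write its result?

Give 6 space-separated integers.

Answer: 3 4 6 9 7 8

Derivation:
I0 add r4: issue@1 deps=(None,None) exec_start@1 write@3
I1 add r4: issue@2 deps=(None,0) exec_start@3 write@4
I2 mul r2: issue@3 deps=(None,None) exec_start@3 write@6
I3 mul r3: issue@4 deps=(None,2) exec_start@6 write@9
I4 mul r3: issue@5 deps=(2,2) exec_start@6 write@7
I5 add r4: issue@6 deps=(2,None) exec_start@6 write@8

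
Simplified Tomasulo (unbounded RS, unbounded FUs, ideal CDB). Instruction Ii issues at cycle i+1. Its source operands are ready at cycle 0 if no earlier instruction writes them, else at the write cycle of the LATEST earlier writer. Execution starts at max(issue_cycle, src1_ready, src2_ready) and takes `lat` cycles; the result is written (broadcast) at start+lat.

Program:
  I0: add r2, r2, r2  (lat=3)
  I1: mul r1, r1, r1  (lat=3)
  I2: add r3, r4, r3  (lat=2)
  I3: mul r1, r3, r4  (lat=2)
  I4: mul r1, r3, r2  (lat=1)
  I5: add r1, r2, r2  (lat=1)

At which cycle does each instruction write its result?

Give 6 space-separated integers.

Answer: 4 5 5 7 6 7

Derivation:
I0 add r2: issue@1 deps=(None,None) exec_start@1 write@4
I1 mul r1: issue@2 deps=(None,None) exec_start@2 write@5
I2 add r3: issue@3 deps=(None,None) exec_start@3 write@5
I3 mul r1: issue@4 deps=(2,None) exec_start@5 write@7
I4 mul r1: issue@5 deps=(2,0) exec_start@5 write@6
I5 add r1: issue@6 deps=(0,0) exec_start@6 write@7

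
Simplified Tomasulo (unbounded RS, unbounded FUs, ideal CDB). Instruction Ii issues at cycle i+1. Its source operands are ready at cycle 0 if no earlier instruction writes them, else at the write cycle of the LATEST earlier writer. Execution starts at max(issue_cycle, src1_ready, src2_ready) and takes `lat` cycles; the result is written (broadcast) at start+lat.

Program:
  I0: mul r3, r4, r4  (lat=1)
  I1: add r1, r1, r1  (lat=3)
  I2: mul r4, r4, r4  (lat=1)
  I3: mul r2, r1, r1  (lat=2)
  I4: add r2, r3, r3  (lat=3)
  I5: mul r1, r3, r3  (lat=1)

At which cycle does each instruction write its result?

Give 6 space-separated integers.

Answer: 2 5 4 7 8 7

Derivation:
I0 mul r3: issue@1 deps=(None,None) exec_start@1 write@2
I1 add r1: issue@2 deps=(None,None) exec_start@2 write@5
I2 mul r4: issue@3 deps=(None,None) exec_start@3 write@4
I3 mul r2: issue@4 deps=(1,1) exec_start@5 write@7
I4 add r2: issue@5 deps=(0,0) exec_start@5 write@8
I5 mul r1: issue@6 deps=(0,0) exec_start@6 write@7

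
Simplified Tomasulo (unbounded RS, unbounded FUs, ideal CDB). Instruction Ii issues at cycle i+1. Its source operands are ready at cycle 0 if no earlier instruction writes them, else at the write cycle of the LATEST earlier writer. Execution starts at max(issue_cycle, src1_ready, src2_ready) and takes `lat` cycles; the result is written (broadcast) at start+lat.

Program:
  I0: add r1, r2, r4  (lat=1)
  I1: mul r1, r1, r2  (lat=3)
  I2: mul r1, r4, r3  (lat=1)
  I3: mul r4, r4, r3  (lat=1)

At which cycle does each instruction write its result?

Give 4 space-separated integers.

Answer: 2 5 4 5

Derivation:
I0 add r1: issue@1 deps=(None,None) exec_start@1 write@2
I1 mul r1: issue@2 deps=(0,None) exec_start@2 write@5
I2 mul r1: issue@3 deps=(None,None) exec_start@3 write@4
I3 mul r4: issue@4 deps=(None,None) exec_start@4 write@5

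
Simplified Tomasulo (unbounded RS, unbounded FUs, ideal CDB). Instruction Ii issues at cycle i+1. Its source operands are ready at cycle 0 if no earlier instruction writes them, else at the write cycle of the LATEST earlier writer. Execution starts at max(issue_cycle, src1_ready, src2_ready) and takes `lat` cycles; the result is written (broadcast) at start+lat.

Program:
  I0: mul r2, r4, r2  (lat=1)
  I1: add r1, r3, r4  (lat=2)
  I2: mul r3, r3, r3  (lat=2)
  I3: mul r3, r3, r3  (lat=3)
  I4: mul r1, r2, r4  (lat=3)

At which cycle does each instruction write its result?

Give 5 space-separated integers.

Answer: 2 4 5 8 8

Derivation:
I0 mul r2: issue@1 deps=(None,None) exec_start@1 write@2
I1 add r1: issue@2 deps=(None,None) exec_start@2 write@4
I2 mul r3: issue@3 deps=(None,None) exec_start@3 write@5
I3 mul r3: issue@4 deps=(2,2) exec_start@5 write@8
I4 mul r1: issue@5 deps=(0,None) exec_start@5 write@8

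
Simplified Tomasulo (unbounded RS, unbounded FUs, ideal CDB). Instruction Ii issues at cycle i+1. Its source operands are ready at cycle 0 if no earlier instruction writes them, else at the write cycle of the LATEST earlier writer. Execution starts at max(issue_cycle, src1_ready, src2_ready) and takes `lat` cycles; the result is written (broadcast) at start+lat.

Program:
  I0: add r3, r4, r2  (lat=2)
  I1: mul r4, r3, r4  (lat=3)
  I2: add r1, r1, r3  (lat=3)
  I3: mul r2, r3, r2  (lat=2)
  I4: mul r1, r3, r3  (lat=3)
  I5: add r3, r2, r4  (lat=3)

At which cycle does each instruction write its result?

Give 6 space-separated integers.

I0 add r3: issue@1 deps=(None,None) exec_start@1 write@3
I1 mul r4: issue@2 deps=(0,None) exec_start@3 write@6
I2 add r1: issue@3 deps=(None,0) exec_start@3 write@6
I3 mul r2: issue@4 deps=(0,None) exec_start@4 write@6
I4 mul r1: issue@5 deps=(0,0) exec_start@5 write@8
I5 add r3: issue@6 deps=(3,1) exec_start@6 write@9

Answer: 3 6 6 6 8 9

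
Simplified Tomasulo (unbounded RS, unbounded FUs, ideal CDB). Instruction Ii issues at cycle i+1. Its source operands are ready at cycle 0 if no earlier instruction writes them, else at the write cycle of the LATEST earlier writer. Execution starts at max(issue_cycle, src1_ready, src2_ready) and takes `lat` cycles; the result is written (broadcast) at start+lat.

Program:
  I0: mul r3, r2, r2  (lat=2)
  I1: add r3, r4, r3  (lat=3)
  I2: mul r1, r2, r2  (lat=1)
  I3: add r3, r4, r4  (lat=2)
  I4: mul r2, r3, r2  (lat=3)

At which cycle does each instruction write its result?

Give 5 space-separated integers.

I0 mul r3: issue@1 deps=(None,None) exec_start@1 write@3
I1 add r3: issue@2 deps=(None,0) exec_start@3 write@6
I2 mul r1: issue@3 deps=(None,None) exec_start@3 write@4
I3 add r3: issue@4 deps=(None,None) exec_start@4 write@6
I4 mul r2: issue@5 deps=(3,None) exec_start@6 write@9

Answer: 3 6 4 6 9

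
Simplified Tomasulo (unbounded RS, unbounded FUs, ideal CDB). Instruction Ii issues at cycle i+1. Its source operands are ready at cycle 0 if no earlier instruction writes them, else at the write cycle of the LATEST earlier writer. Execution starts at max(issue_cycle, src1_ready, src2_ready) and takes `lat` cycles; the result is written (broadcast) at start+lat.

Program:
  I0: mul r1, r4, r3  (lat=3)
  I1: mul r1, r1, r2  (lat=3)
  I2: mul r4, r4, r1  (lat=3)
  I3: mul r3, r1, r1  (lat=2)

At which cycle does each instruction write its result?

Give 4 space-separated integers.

I0 mul r1: issue@1 deps=(None,None) exec_start@1 write@4
I1 mul r1: issue@2 deps=(0,None) exec_start@4 write@7
I2 mul r4: issue@3 deps=(None,1) exec_start@7 write@10
I3 mul r3: issue@4 deps=(1,1) exec_start@7 write@9

Answer: 4 7 10 9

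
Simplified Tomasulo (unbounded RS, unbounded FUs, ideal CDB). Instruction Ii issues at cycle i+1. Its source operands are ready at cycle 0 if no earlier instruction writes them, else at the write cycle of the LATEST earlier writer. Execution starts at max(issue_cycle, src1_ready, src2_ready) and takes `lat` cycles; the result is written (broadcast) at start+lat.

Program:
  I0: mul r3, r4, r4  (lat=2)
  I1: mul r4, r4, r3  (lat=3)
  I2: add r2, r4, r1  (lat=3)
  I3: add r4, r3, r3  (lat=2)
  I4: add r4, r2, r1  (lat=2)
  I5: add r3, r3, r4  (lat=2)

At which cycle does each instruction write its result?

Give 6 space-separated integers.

Answer: 3 6 9 6 11 13

Derivation:
I0 mul r3: issue@1 deps=(None,None) exec_start@1 write@3
I1 mul r4: issue@2 deps=(None,0) exec_start@3 write@6
I2 add r2: issue@3 deps=(1,None) exec_start@6 write@9
I3 add r4: issue@4 deps=(0,0) exec_start@4 write@6
I4 add r4: issue@5 deps=(2,None) exec_start@9 write@11
I5 add r3: issue@6 deps=(0,4) exec_start@11 write@13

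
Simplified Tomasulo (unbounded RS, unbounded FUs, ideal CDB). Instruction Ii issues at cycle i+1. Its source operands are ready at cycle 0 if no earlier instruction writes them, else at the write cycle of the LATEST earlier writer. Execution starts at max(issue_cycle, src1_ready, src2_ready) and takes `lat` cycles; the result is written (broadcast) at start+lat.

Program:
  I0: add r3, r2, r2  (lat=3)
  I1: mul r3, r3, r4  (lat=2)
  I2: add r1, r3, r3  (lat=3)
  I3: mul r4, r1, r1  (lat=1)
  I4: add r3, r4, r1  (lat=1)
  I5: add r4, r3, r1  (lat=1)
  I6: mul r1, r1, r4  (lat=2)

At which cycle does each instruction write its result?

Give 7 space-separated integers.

Answer: 4 6 9 10 11 12 14

Derivation:
I0 add r3: issue@1 deps=(None,None) exec_start@1 write@4
I1 mul r3: issue@2 deps=(0,None) exec_start@4 write@6
I2 add r1: issue@3 deps=(1,1) exec_start@6 write@9
I3 mul r4: issue@4 deps=(2,2) exec_start@9 write@10
I4 add r3: issue@5 deps=(3,2) exec_start@10 write@11
I5 add r4: issue@6 deps=(4,2) exec_start@11 write@12
I6 mul r1: issue@7 deps=(2,5) exec_start@12 write@14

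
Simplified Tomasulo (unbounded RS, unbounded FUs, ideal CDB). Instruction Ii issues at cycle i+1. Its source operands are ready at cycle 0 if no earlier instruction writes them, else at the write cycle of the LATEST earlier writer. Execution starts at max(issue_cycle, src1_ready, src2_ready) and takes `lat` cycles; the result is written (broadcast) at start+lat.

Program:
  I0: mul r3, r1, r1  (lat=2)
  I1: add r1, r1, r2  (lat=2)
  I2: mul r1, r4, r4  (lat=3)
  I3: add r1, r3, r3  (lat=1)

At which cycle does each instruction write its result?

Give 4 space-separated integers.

I0 mul r3: issue@1 deps=(None,None) exec_start@1 write@3
I1 add r1: issue@2 deps=(None,None) exec_start@2 write@4
I2 mul r1: issue@3 deps=(None,None) exec_start@3 write@6
I3 add r1: issue@4 deps=(0,0) exec_start@4 write@5

Answer: 3 4 6 5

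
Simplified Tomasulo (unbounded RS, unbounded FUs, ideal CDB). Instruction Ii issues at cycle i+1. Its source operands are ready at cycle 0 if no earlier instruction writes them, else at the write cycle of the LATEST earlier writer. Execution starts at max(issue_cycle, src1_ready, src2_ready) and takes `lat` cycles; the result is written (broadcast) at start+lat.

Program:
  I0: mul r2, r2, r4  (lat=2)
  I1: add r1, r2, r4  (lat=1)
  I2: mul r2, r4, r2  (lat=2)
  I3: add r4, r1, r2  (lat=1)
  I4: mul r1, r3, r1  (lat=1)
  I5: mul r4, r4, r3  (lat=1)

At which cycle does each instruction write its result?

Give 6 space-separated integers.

I0 mul r2: issue@1 deps=(None,None) exec_start@1 write@3
I1 add r1: issue@2 deps=(0,None) exec_start@3 write@4
I2 mul r2: issue@3 deps=(None,0) exec_start@3 write@5
I3 add r4: issue@4 deps=(1,2) exec_start@5 write@6
I4 mul r1: issue@5 deps=(None,1) exec_start@5 write@6
I5 mul r4: issue@6 deps=(3,None) exec_start@6 write@7

Answer: 3 4 5 6 6 7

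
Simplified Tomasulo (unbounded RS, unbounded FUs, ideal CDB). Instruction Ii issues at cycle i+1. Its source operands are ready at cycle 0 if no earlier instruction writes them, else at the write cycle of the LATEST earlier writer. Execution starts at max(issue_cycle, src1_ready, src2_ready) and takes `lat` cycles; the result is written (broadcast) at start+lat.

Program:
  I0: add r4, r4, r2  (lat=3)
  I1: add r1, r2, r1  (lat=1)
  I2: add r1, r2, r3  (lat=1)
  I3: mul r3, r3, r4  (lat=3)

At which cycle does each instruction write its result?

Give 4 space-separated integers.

Answer: 4 3 4 7

Derivation:
I0 add r4: issue@1 deps=(None,None) exec_start@1 write@4
I1 add r1: issue@2 deps=(None,None) exec_start@2 write@3
I2 add r1: issue@3 deps=(None,None) exec_start@3 write@4
I3 mul r3: issue@4 deps=(None,0) exec_start@4 write@7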